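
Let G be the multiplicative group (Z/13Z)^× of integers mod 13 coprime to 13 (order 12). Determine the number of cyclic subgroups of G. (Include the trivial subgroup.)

6

A cyclic subgroup of order d is generated by each of its φ(d) elements of order d, so the cyclic subgroups of order d number (#elements of order d)/φ(d).
Cyclic subgroups by order — order 1: 1; order 2: 1; order 3: 1; order 4: 1; order 6: 1; order 12: 1.
Total: 6.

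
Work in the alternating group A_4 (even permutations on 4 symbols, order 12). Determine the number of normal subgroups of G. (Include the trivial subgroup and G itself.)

3

G has 10 subgroups. Checking conjugation-invariance by order — order 1: 1/1 normal; order 2: 0/3 normal; order 3: 0/4 normal; order 4: 1/1 normal; order 12: 1/1 normal.
Total normal subgroups: 3.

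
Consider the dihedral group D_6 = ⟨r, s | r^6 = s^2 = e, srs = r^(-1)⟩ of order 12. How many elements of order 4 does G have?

0

No element of G has order 4 (even though 4 | 12).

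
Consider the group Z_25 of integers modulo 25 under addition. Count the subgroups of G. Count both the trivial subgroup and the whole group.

A cyclic group of order 25 has exactly one subgroup for each divisor of 25.
Divisors of 25: 1, 5, 25.
So Z_25 has 3 subgroups.

3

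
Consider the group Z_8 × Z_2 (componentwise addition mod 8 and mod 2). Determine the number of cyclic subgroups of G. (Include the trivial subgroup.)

Group the elements of G by the cyclic subgroup they generate; each cyclic subgroup of order d accounts for φ(d) elements.
Cyclic subgroups by order — order 1: 1; order 2: 3; order 4: 2; order 8: 2.
Total: 8.

8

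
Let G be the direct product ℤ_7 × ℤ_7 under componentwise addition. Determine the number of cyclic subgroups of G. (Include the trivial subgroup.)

9

A cyclic subgroup of order d is generated by each of its φ(d) elements of order d, so the cyclic subgroups of order d number (#elements of order d)/φ(d).
Cyclic subgroups by order — order 1: 1; order 7: 8.
Total: 9.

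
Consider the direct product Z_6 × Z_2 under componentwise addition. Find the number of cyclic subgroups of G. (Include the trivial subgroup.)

Each element a generates a cyclic subgroup ⟨a⟩; distinct elements may generate the same one (a cyclic group of order d has φ(d) generators).
Cyclic subgroups by order — order 1: 1; order 2: 3; order 3: 1; order 6: 3.
Total: 8.

8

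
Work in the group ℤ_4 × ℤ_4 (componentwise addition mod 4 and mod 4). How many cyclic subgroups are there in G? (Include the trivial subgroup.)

10

Group the elements of G by the cyclic subgroup they generate; each cyclic subgroup of order d accounts for φ(d) elements.
Cyclic subgroups by order — order 1: 1; order 2: 3; order 4: 6.
Total: 10.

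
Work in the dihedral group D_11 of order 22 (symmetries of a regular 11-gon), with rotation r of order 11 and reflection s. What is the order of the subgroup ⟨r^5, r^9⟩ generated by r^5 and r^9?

|⟨r^5⟩| = 11 and |⟨r^9⟩| = 11, so |H| is a multiple of lcm(11, 11) = 11 and divides |G| = 22.
Closing under the operation: H = {e, r, r^2, r^3, r^4, r^5, r^6, r^7, r^8, r^9, r^10}, so |H| = 11.

11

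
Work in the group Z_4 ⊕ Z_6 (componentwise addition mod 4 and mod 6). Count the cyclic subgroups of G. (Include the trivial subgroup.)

12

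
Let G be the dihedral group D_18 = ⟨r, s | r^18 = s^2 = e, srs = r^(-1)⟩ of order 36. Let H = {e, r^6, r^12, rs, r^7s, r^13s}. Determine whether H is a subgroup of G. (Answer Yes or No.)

Yes

|H| = 6 divides |G| = 36, consistent with Lagrange.
H contains the identity, every element's inverse is in H, and H is closed under ·: it is a subgroup.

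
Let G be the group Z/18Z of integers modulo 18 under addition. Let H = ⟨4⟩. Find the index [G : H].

2

|⟨4⟩| = 9 and |G| = 18.
By Lagrange, [G : H] = |G|/|H| = 18/9 = 2.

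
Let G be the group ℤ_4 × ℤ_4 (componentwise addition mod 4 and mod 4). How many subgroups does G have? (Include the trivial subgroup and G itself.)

15

|G| = 16, so by Lagrange every subgroup order divides 16. Divisors: 1, 2, 4, 8, 16.
Subgroups by order — order 1: 1; order 2: 3; order 4: 7; order 8: 3; order 16: 1.
Total: 1 + 3 + 7 + 3 + 1 = 15.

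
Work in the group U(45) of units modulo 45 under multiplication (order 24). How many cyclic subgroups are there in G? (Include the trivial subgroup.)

12

Each element a generates a cyclic subgroup ⟨a⟩; distinct elements may generate the same one (a cyclic group of order d has φ(d) generators).
Cyclic subgroups by order — order 1: 1; order 2: 3; order 3: 1; order 4: 2; order 6: 3; order 12: 2.
Total: 12.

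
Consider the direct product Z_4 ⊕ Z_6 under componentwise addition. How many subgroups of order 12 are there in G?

|G| = 24 and 12 | 24, so subgroups of order 12 are possible by Lagrange.
The subgroups of order 12 are: {(0,0), (0,1), (0,2), (0,3), (0,4), (0,5), (2,0), (2,1), (2,2), (2,3), (2,4), (2,5)}; {(0,0), (0,2), (0,4), (1,0), (1,2), (1,4), (2,0), (2,2), (2,4), (3,0), (3,2), (3,4)}; {(0,0), (0,2), (0,4), (1,1), (1,3), (1,5), (2,0), (2,2), (2,4), (3,1), (3,3), (3,5)}.
So G has 3 subgroups of order 12.

3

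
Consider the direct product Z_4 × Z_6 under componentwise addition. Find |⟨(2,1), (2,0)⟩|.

12

|⟨(2,1)⟩| = 6 and |⟨(2,0)⟩| = 2, so |H| is a multiple of lcm(6, 2) = 6 and divides |G| = 24.
Closing under the operation: H = {(0,0), (0,1), (0,2), (0,3), (0,4), (0,5), (2,0), (2,1), (2,2), (2,3), (2,4), (2,5)}, so |H| = 12.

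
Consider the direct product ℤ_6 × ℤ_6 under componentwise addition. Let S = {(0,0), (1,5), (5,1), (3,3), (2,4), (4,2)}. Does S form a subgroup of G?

Yes

|S| = 6 divides |G| = 36, consistent with Lagrange.
S contains the identity, every element's inverse is in S, and S is closed under +: it is a subgroup.
In fact S = ⟨(1,5)⟩.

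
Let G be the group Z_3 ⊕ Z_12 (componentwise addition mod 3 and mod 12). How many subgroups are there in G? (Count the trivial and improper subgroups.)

|G| = 36, so by Lagrange every subgroup order divides 36. Divisors: 1, 2, 3, 4, 6, 9, 12, 18, 36.
Subgroups by order — order 1: 1; order 2: 1; order 3: 4; order 4: 1; order 6: 4; order 9: 1; order 12: 4; order 18: 1; order 36: 1.
Total: 1 + 1 + 4 + 1 + 4 + 1 + 4 + 1 + 1 = 18.

18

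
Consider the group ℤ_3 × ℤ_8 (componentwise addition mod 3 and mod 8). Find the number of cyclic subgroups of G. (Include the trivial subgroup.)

8

A cyclic subgroup of order d is generated by each of its φ(d) elements of order d, so the cyclic subgroups of order d number (#elements of order d)/φ(d).
Cyclic subgroups by order — order 1: 1; order 2: 1; order 3: 1; order 4: 1; order 6: 1; order 8: 1; order 12: 1; order 24: 1.
Total: 8.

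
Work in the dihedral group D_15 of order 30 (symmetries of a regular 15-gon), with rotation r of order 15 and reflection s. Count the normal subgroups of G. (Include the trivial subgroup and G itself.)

5

G has 28 subgroups. Checking conjugation-invariance by order — order 1: 1/1 normal; order 2: 0/15 normal; order 3: 1/1 normal; order 5: 1/1 normal; order 6: 0/5 normal; order 10: 0/3 normal; order 15: 1/1 normal; order 30: 1/1 normal.
Total normal subgroups: 5.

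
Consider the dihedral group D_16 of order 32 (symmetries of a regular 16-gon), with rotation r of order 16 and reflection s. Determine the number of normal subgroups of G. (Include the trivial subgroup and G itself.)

G has 36 subgroups. Checking conjugation-invariance by order — order 1: 1/1 normal; order 2: 1/17 normal; order 4: 1/9 normal; order 8: 1/5 normal; order 16: 3/3 normal; order 32: 1/1 normal.
Total normal subgroups: 8.

8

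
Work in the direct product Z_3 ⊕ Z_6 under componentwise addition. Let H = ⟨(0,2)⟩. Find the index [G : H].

|⟨(0,2)⟩| = 3 and |G| = 18.
By Lagrange, [G : H] = |G|/|H| = 18/3 = 6.

6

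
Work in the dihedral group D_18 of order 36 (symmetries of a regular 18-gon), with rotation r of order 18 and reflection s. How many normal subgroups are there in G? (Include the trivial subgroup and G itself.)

G has 45 subgroups. Checking conjugation-invariance by order — order 1: 1/1 normal; order 2: 1/19 normal; order 3: 1/1 normal; order 4: 0/9 normal; order 6: 1/7 normal; order 9: 1/1 normal; order 12: 0/3 normal; order 18: 3/3 normal; order 36: 1/1 normal.
Total normal subgroups: 9.

9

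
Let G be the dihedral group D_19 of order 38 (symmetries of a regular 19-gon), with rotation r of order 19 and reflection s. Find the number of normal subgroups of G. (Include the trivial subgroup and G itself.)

G has 22 subgroups. Checking conjugation-invariance by order — order 1: 1/1 normal; order 2: 0/19 normal; order 19: 1/1 normal; order 38: 1/1 normal.
Total normal subgroups: 3.

3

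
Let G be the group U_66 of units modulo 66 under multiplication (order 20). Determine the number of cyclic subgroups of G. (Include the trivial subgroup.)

8

Group the elements of G by the cyclic subgroup they generate; each cyclic subgroup of order d accounts for φ(d) elements.
Cyclic subgroups by order — order 1: 1; order 2: 3; order 5: 1; order 10: 3.
Total: 8.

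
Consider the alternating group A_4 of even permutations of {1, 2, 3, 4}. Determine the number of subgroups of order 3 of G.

4

|G| = 12 and 3 | 12, so subgroups of order 3 are possible by Lagrange.
The subgroups of order 3 are: {e, (1 2 3), (1 3 2)}; {e, (1 2 4), (1 4 2)}; {e, (1 3 4), (1 4 3)}; {e, (2 3 4), (2 4 3)}.
So G has 4 subgroups of order 3.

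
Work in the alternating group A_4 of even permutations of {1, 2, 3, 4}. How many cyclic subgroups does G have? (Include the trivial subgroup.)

8

Group the elements of G by the cyclic subgroup they generate; each cyclic subgroup of order d accounts for φ(d) elements.
Cyclic subgroups by order — order 1: 1; order 2: 3; order 3: 4.
Total: 8.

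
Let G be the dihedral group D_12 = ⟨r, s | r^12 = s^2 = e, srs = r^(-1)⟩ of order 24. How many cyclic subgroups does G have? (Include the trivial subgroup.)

Group the elements of G by the cyclic subgroup they generate; each cyclic subgroup of order d accounts for φ(d) elements.
Cyclic subgroups by order — order 1: 1; order 2: 13; order 3: 1; order 4: 1; order 6: 1; order 12: 1.
Total: 18.

18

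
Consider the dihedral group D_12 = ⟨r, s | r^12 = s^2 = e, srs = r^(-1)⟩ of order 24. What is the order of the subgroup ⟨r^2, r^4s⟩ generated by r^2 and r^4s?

|⟨r^2⟩| = 6 and |⟨r^4s⟩| = 2, so |H| is a multiple of lcm(6, 2) = 6 and divides |G| = 24.
Closing under the operation: H = {e, r^2, r^4, r^6, r^8, r^10, s, r^2s, r^4s, r^6s, r^8s, r^10s}, so |H| = 12.

12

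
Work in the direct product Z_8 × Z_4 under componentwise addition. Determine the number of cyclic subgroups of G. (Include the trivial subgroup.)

14

Each element a generates a cyclic subgroup ⟨a⟩; distinct elements may generate the same one (a cyclic group of order d has φ(d) generators).
Cyclic subgroups by order — order 1: 1; order 2: 3; order 4: 6; order 8: 4.
Total: 14.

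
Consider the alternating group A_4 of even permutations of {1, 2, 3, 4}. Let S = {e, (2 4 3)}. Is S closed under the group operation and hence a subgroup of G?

(2 4 3) ∈ S but its inverse (2 3 4) ∉ S, so S is not a subgroup.

No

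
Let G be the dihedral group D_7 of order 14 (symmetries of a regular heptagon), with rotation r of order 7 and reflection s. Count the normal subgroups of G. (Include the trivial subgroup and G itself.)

G has 10 subgroups. Checking conjugation-invariance by order — order 1: 1/1 normal; order 2: 0/7 normal; order 7: 1/1 normal; order 14: 1/1 normal.
Total normal subgroups: 3.

3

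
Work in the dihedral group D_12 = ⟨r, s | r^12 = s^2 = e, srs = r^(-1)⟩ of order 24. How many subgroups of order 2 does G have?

13

|G| = 24 and 2 | 24, so subgroups of order 2 are possible by Lagrange.
The subgroups of order 2 are: {e, r^10s}; {e, r^11s}; {e, r^2s}; {e, r^3s}; … (13 in all).
So G has 13 subgroups of order 2.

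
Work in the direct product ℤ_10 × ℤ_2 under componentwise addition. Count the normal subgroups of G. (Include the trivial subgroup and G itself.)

G is abelian, so every subgroup is normal.
G has 10 subgroups in total, hence 10 normal subgroups.

10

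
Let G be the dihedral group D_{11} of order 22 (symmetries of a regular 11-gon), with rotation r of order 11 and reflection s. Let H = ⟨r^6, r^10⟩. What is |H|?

11

|⟨r^6⟩| = 11 and |⟨r^10⟩| = 11, so |H| is a multiple of lcm(11, 11) = 11 and divides |G| = 22.
Closing under the operation: H = {e, r, r^2, r^3, r^4, r^5, r^6, r^7, r^8, r^9, r^10}, so |H| = 11.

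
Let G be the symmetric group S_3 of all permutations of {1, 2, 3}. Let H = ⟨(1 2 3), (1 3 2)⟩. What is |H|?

|⟨(1 2 3)⟩| = 3 and |⟨(1 3 2)⟩| = 3, so |H| is a multiple of lcm(3, 3) = 3 and divides |G| = 6.
Closing under the operation: H = {e, (1 2 3), (1 3 2)}, so |H| = 3.

3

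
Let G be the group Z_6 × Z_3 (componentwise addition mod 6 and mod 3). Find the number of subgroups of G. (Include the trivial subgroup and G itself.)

|G| = 18, so by Lagrange every subgroup order divides 18. Divisors: 1, 2, 3, 6, 9, 18.
Subgroups by order — order 1: 1; order 2: 1; order 3: 4; order 6: 4; order 9: 1; order 18: 1.
Total: 1 + 1 + 4 + 4 + 1 + 1 = 12.

12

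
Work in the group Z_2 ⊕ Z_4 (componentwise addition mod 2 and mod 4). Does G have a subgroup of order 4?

Yes

4 | 8. A subgroup of order 4 is {(0,0), (0,1), (0,2), (0,3)}.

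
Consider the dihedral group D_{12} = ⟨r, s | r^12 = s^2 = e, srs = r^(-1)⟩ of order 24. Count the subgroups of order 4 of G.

|G| = 24 and 4 | 24, so subgroups of order 4 are possible by Lagrange.
The subgroups of order 4 are: {e, r^6, r^4s, r^10s}; {e, r^6, r^5s, r^11s}; {e, r^6, r^2s, r^8s}; {e, r^3, r^6, r^9}; … (7 in all).
So G has 7 subgroups of order 4.

7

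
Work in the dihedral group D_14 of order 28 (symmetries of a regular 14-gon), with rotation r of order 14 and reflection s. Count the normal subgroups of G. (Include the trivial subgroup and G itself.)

7

G has 28 subgroups. Checking conjugation-invariance by order — order 1: 1/1 normal; order 2: 1/15 normal; order 4: 0/7 normal; order 7: 1/1 normal; order 14: 3/3 normal; order 28: 1/1 normal.
Total normal subgroups: 7.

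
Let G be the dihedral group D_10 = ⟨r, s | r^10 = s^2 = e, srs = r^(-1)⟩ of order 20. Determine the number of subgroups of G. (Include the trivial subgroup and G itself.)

22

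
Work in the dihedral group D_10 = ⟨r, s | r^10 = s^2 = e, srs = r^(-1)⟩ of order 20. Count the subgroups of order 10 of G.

3

|G| = 20 and 10 | 20, so subgroups of order 10 are possible by Lagrange.
The subgroups of order 10 are: {e, r, r^2, r^3, r^4, r^5, r^6, r^7, r^8, r^9}; {e, r^2, r^4, r^6, r^8, s, r^2s, r^4s, r^6s, r^8s}; {e, r^2, r^4, r^6, r^8, rs, r^3s, r^5s, r^7s, r^9s}.
So G has 3 subgroups of order 10.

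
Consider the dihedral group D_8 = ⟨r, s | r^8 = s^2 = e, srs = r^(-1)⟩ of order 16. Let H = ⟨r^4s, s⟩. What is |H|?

4

|⟨r^4s⟩| = 2 and |⟨s⟩| = 2, so |H| is a multiple of lcm(2, 2) = 2 and divides |G| = 16.
Closing under the operation: H = {e, r^4, s, r^4s}, so |H| = 4.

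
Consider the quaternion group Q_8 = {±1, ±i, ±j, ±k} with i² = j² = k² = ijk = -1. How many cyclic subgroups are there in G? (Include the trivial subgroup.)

Group the elements of G by the cyclic subgroup they generate; each cyclic subgroup of order d accounts for φ(d) elements.
Cyclic subgroups by order — order 1: 1; order 2: 1; order 4: 3.
Total: 5.

5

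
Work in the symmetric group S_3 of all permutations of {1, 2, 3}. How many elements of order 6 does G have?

0

No element of G has order 6 (even though 6 | 6).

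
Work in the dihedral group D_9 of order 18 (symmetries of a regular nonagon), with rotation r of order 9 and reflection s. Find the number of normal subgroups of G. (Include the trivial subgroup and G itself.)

G has 16 subgroups. Checking conjugation-invariance by order — order 1: 1/1 normal; order 2: 0/9 normal; order 3: 1/1 normal; order 6: 0/3 normal; order 9: 1/1 normal; order 18: 1/1 normal.
Total normal subgroups: 4.

4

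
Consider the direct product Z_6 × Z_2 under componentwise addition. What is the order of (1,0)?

6

The order of (1,0) in Z_6 × Z_2 is lcm(ord(1) in Z_6, ord(0) in Z_2).
ord(1) = 6 and ord(0) = 1, so |⟨(1,0)⟩| = lcm(6, 1) = 6.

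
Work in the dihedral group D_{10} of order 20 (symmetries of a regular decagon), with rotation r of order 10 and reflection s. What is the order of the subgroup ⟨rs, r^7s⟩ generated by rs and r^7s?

10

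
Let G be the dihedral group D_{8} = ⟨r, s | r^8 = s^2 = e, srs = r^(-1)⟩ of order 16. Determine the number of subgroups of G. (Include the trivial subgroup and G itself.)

|G| = 16, so by Lagrange every subgroup order divides 16. Divisors: 1, 2, 4, 8, 16.
Subgroups by order — order 1: 1; order 2: 9; order 4: 5; order 8: 3; order 16: 1.
Total: 1 + 9 + 5 + 3 + 1 = 19.

19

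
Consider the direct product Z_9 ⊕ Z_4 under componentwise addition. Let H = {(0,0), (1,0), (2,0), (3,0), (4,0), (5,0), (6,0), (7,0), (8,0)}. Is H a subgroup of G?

Yes

|H| = 9 divides |G| = 36, consistent with Lagrange.
H contains the identity, every element's inverse is in H, and H is closed under +: it is a subgroup.
In fact H = ⟨(4,0)⟩.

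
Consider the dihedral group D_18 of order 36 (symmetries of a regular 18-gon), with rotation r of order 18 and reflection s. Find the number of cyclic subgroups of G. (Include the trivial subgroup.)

Each element a generates a cyclic subgroup ⟨a⟩; distinct elements may generate the same one (a cyclic group of order d has φ(d) generators).
Cyclic subgroups by order — order 1: 1; order 2: 19; order 3: 1; order 6: 1; order 9: 1; order 18: 1.
Total: 24.

24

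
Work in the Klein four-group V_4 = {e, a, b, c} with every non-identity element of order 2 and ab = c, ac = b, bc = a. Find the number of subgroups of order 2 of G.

|G| = 4 and 2 | 4, so subgroups of order 2 are possible by Lagrange.
The subgroups of order 2 are: {e, a}; {e, b}; {e, c}.
So G has 3 subgroups of order 2.

3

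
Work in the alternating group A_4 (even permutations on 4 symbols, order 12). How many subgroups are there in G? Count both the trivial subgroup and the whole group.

10

|G| = 12, so by Lagrange every subgroup order divides 12. Divisors: 1, 2, 3, 4, 6, 12.
Subgroups by order — order 1: 1; order 2: 3; order 3: 4; order 4: 1; order 6: 0; order 12: 1.
Total: 1 + 3 + 4 + 1 + 0 + 1 = 10.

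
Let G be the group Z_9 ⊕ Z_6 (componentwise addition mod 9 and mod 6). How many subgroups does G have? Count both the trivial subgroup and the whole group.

|G| = 54, so by Lagrange every subgroup order divides 54. Divisors: 1, 2, 3, 6, 9, 18, 27, 54.
Subgroups by order — order 1: 1; order 2: 1; order 3: 4; order 6: 4; order 9: 4; order 18: 4; order 27: 1; order 54: 1.
Total: 1 + 1 + 4 + 4 + 4 + 4 + 1 + 1 = 20.

20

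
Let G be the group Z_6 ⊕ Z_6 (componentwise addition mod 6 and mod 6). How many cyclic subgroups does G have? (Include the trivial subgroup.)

20

A cyclic subgroup of order d is generated by each of its φ(d) elements of order d, so the cyclic subgroups of order d number (#elements of order d)/φ(d).
Cyclic subgroups by order — order 1: 1; order 2: 3; order 3: 4; order 6: 12.
Total: 20.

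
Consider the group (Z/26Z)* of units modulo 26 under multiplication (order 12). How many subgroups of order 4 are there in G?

1

|G| = 12 and 4 | 12, so subgroups of order 4 are possible by Lagrange.
The subgroups of order 4 are: {1, 5, 21, 25}.
So G has 1 subgroup of order 4.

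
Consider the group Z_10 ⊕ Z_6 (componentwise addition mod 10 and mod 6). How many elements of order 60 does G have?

An element (a,b) has order lcm(ord(a), ord(b)); count pairs with lcm equal to 60.
Enumerating gives 0 such elements.

0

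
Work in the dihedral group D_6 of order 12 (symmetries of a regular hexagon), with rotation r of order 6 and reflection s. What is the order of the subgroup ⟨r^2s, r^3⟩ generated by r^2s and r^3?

4

|⟨r^2s⟩| = 2 and |⟨r^3⟩| = 2, so |H| is a multiple of lcm(2, 2) = 2 and divides |G| = 12.
Closing under the operation: H = {e, r^3, r^2s, r^5s}, so |H| = 4.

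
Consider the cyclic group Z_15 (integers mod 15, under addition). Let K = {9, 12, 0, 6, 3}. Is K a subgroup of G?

Yes

|K| = 5 divides |G| = 15, consistent with Lagrange.
K contains the identity, every element's inverse is in K, and K is closed under +: it is a subgroup.
In fact K = ⟨3⟩.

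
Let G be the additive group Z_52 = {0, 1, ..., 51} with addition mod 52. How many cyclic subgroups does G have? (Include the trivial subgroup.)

A cyclic subgroup of order d is generated by each of its φ(d) elements of order d, so the cyclic subgroups of order d number (#elements of order d)/φ(d).
Cyclic subgroups by order — order 1: 1; order 2: 1; order 4: 1; order 13: 1; order 26: 1; order 52: 1.
Total: 6.

6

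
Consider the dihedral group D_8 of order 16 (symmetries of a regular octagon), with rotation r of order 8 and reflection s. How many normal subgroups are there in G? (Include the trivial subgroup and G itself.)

7

G has 19 subgroups. Checking conjugation-invariance by order — order 1: 1/1 normal; order 2: 1/9 normal; order 4: 1/5 normal; order 8: 3/3 normal; order 16: 1/1 normal.
Total normal subgroups: 7.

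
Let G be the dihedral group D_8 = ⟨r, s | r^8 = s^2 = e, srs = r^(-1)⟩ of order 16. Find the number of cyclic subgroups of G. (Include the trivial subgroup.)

A cyclic subgroup of order d is generated by each of its φ(d) elements of order d, so the cyclic subgroups of order d number (#elements of order d)/φ(d).
Cyclic subgroups by order — order 1: 1; order 2: 9; order 4: 1; order 8: 1.
Total: 12.

12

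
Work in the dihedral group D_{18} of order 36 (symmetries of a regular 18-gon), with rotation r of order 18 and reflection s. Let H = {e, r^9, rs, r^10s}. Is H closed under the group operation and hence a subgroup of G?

|H| = 4 divides |G| = 36, consistent with Lagrange.
H contains the identity, every element's inverse is in H, and H is closed under ·: it is a subgroup.

Yes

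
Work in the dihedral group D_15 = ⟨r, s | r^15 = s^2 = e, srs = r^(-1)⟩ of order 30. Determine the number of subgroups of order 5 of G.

1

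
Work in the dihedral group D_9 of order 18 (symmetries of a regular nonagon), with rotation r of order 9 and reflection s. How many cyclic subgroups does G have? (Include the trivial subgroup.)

A cyclic subgroup of order d is generated by each of its φ(d) elements of order d, so the cyclic subgroups of order d number (#elements of order d)/φ(d).
Cyclic subgroups by order — order 1: 1; order 2: 9; order 3: 1; order 9: 1.
Total: 12.

12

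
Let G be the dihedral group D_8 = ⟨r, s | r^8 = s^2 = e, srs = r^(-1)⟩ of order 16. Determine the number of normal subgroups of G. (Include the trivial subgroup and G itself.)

7

G has 19 subgroups. Checking conjugation-invariance by order — order 1: 1/1 normal; order 2: 1/9 normal; order 4: 1/5 normal; order 8: 3/3 normal; order 16: 1/1 normal.
Total normal subgroups: 7.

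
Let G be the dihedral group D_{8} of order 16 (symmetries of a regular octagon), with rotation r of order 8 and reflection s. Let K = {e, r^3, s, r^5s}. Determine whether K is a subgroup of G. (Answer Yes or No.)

No

r^3 ∈ K but its inverse r^5 ∉ K, so K is not a subgroup.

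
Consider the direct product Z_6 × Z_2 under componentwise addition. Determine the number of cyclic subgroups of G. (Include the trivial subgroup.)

Group the elements of G by the cyclic subgroup they generate; each cyclic subgroup of order d accounts for φ(d) elements.
Cyclic subgroups by order — order 1: 1; order 2: 3; order 3: 1; order 6: 3.
Total: 8.

8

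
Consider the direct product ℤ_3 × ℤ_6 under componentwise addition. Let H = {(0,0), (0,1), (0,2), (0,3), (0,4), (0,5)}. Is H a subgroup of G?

|H| = 6 divides |G| = 18, consistent with Lagrange.
H contains the identity, every element's inverse is in H, and H is closed under +: it is a subgroup.
In fact H = ⟨(0,1)⟩.

Yes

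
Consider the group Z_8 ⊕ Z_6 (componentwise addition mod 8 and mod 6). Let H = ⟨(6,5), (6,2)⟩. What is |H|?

|⟨(6,5)⟩| = 12 and |⟨(6,2)⟩| = 12, so |H| is a multiple of lcm(12, 12) = 12 and divides |G| = 48.
Closing under the operation: H = {(0,0), (0,1), (0,2), (0,3), (0,4), (0,5), (2,0), (2,1), (2,2), (2,3), (2,4), (2,5), (4,0), (4,1), (4,2), (4,3), (4,4), (4,5), (6,0), (6,1), (6,2), (6,3), (6,4), (6,5)}, so |H| = 24.

24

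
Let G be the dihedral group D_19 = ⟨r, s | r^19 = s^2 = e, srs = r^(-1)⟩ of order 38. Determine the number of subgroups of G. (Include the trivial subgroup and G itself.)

22

|G| = 38, so by Lagrange every subgroup order divides 38. Divisors: 1, 2, 19, 38.
Subgroups by order — order 1: 1; order 2: 19; order 19: 1; order 38: 1.
Total: 1 + 19 + 1 + 1 = 22.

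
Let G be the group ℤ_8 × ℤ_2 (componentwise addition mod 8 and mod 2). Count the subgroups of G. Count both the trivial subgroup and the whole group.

|G| = 16, so by Lagrange every subgroup order divides 16. Divisors: 1, 2, 4, 8, 16.
Subgroups by order — order 1: 1; order 2: 3; order 4: 3; order 8: 3; order 16: 1.
Total: 1 + 3 + 3 + 3 + 1 = 11.

11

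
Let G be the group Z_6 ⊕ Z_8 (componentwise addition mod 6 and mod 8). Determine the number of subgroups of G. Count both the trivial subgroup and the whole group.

22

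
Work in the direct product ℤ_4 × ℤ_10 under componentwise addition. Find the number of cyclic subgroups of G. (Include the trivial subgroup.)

12

Each element a generates a cyclic subgroup ⟨a⟩; distinct elements may generate the same one (a cyclic group of order d has φ(d) generators).
Cyclic subgroups by order — order 1: 1; order 2: 3; order 4: 2; order 5: 1; order 10: 3; order 20: 2.
Total: 12.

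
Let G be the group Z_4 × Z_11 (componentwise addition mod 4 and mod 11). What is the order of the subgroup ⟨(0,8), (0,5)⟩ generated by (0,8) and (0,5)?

|⟨(0,8)⟩| = 11 and |⟨(0,5)⟩| = 11, so |H| is a multiple of lcm(11, 11) = 11 and divides |G| = 44.
Closing under the operation: H = {(0,0), (0,1), (0,2), (0,3), (0,4), (0,5), (0,6), (0,7), (0,8), (0,9), (0,10)}, so |H| = 11.

11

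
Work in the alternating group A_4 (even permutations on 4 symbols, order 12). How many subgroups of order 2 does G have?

|G| = 12 and 2 | 12, so subgroups of order 2 are possible by Lagrange.
The subgroups of order 2 are: {e, (1 2)(3 4)}; {e, (1 3)(2 4)}; {e, (1 4)(2 3)}.
So G has 3 subgroups of order 2.

3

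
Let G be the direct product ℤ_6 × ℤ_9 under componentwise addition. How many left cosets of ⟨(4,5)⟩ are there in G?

6

|⟨(4,5)⟩| = 9 and |G| = 54.
By Lagrange, [G : H] = |G|/|H| = 54/9 = 6.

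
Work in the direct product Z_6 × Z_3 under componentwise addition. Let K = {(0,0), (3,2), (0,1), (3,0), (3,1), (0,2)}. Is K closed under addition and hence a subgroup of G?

Yes

|K| = 6 divides |G| = 18, consistent with Lagrange.
K contains the identity, every element's inverse is in K, and K is closed under +: it is a subgroup.
In fact K = ⟨(3,1)⟩.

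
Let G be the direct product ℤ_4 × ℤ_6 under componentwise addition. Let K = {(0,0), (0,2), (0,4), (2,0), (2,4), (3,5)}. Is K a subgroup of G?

No

(2,4) ∈ K but its inverse (2,2) ∉ K, so K is not a subgroup.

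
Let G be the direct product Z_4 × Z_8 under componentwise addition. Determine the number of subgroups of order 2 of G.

3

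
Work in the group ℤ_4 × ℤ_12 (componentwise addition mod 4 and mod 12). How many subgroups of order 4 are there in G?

7

|G| = 48 and 4 | 48, so subgroups of order 4 are possible by Lagrange.
The subgroups of order 4 are: {(0,0), (0,3), (0,6), (0,9)}; {(0,0), (0,6), (2,0), (2,6)}; {(0,0), (0,6), (2,3), (2,9)}; {(0,0), (1,0), (2,0), (3,0)}; … (7 in all).
So G has 7 subgroups of order 4.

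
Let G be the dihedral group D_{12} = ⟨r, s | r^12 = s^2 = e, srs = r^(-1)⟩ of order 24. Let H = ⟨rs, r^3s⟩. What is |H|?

12

|⟨rs⟩| = 2 and |⟨r^3s⟩| = 2, so |H| is a multiple of lcm(2, 2) = 2 and divides |G| = 24.
Closing under the operation: H = {e, r^2, r^4, r^6, r^8, r^10, rs, r^3s, r^5s, r^7s, r^9s, r^11s}, so |H| = 12.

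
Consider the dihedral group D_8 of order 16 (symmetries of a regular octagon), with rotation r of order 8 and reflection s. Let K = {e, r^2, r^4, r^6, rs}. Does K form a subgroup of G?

No

|K| = 5 does not divide |G| = 16, so by Lagrange K is not a subgroup.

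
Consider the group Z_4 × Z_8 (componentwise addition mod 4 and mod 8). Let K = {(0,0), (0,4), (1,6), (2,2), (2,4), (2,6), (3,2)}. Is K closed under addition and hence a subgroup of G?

|K| = 7 does not divide |G| = 32, so by Lagrange K is not a subgroup.

No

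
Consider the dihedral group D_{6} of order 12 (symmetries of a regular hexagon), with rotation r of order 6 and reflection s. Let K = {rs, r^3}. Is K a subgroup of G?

The identity e ∉ K, so K is not a subgroup.

No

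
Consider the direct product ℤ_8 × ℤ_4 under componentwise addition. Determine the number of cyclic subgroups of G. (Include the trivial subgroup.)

14

Each element a generates a cyclic subgroup ⟨a⟩; distinct elements may generate the same one (a cyclic group of order d has φ(d) generators).
Cyclic subgroups by order — order 1: 1; order 2: 3; order 4: 6; order 8: 4.
Total: 14.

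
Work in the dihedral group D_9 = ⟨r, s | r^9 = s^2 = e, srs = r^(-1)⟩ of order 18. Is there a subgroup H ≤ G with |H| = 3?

3 | 18. A subgroup of order 3 is {e, r^3, r^6}.

Yes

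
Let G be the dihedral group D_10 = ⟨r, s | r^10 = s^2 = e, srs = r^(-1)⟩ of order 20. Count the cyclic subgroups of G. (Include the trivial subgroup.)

Each element a generates a cyclic subgroup ⟨a⟩; distinct elements may generate the same one (a cyclic group of order d has φ(d) generators).
Cyclic subgroups by order — order 1: 1; order 2: 11; order 5: 1; order 10: 1.
Total: 14.

14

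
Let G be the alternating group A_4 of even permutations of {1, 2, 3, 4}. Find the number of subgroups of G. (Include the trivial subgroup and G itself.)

10

|G| = 12, so by Lagrange every subgroup order divides 12. Divisors: 1, 2, 3, 4, 6, 12.
Subgroups by order — order 1: 1; order 2: 3; order 3: 4; order 4: 1; order 6: 0; order 12: 1.
Total: 1 + 3 + 4 + 1 + 0 + 1 = 10.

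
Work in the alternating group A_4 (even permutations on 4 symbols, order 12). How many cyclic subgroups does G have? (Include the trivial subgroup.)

8

Group the elements of G by the cyclic subgroup they generate; each cyclic subgroup of order d accounts for φ(d) elements.
Cyclic subgroups by order — order 1: 1; order 2: 3; order 3: 4.
Total: 8.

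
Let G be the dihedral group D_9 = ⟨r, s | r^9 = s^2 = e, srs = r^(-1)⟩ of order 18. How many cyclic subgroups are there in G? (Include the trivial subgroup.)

12

Group the elements of G by the cyclic subgroup they generate; each cyclic subgroup of order d accounts for φ(d) elements.
Cyclic subgroups by order — order 1: 1; order 2: 9; order 3: 1; order 9: 1.
Total: 12.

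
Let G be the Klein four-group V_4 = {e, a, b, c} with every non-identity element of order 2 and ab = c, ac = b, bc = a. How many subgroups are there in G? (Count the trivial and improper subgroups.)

|G| = 4, so by Lagrange every subgroup order divides 4. Divisors: 1, 2, 4.
Subgroups by order — order 1: 1; order 2: 3; order 4: 1.
Total: 1 + 3 + 1 = 5.

5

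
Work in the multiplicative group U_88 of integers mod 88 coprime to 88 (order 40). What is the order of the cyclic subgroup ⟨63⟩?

10

Compute successive powers of 63 mod 88: 63, 9, 39, 81, 87, 25, 79, 49, …; 63^10 ≡ 1 (mod 88).
So |⟨63⟩| = 10.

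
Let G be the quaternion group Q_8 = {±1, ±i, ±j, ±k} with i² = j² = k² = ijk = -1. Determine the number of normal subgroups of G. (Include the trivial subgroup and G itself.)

6

G has 6 subgroups. Checking conjugation-invariance by order — order 1: 1/1 normal; order 2: 1/1 normal; order 4: 3/3 normal; order 8: 1/1 normal.
Total normal subgroups: 6.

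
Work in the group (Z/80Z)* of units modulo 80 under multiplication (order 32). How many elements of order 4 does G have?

24

Enumerating element orders in G gives 24 elements of order 4.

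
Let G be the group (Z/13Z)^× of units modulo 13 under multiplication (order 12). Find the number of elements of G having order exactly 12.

4

The elements of order 12 are: 2, 6, 7, 11.
That's 4.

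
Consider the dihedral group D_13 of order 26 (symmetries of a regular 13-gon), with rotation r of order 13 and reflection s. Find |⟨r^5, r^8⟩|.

|⟨r^5⟩| = 13 and |⟨r^8⟩| = 13, so |H| is a multiple of lcm(13, 13) = 13 and divides |G| = 26.
Closing under the operation: H = {e, r, r^2, r^3, r^4, r^5, r^6, r^7, r^8, r^9, r^10, r^11, r^12}, so |H| = 13.

13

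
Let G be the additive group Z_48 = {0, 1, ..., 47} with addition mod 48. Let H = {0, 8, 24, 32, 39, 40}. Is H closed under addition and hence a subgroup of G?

32 ∈ H but its inverse 16 ∉ H, so H is not a subgroup.

No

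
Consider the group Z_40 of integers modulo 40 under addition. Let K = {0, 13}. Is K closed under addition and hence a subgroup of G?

No

13 ∈ K but its inverse 27 ∉ K, so K is not a subgroup.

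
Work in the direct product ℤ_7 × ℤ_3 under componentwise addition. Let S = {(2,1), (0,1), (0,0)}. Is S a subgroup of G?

(0,1) ∈ S but its inverse (0,2) ∉ S, so S is not a subgroup.

No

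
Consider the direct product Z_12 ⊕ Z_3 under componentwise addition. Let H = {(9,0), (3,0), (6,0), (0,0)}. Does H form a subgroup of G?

|H| = 4 divides |G| = 36, consistent with Lagrange.
H contains the identity, every element's inverse is in H, and H is closed under +: it is a subgroup.
In fact H = ⟨(9,0)⟩.

Yes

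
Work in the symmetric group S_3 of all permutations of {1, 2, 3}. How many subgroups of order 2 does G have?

|G| = 6 and 2 | 6, so subgroups of order 2 are possible by Lagrange.
The subgroups of order 2 are: {e, (1 2)}; {e, (1 3)}; {e, (2 3)}.
So G has 3 subgroups of order 2.

3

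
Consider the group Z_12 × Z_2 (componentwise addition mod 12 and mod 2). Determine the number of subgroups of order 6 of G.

3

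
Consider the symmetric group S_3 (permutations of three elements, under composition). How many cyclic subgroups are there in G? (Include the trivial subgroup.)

5

A cyclic subgroup of order d is generated by each of its φ(d) elements of order d, so the cyclic subgroups of order d number (#elements of order d)/φ(d).
Cyclic subgroups by order — order 1: 1; order 2: 3; order 3: 1.
Total: 5.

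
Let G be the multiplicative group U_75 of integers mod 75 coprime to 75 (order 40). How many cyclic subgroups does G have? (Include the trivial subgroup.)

A cyclic subgroup of order d is generated by each of its φ(d) elements of order d, so the cyclic subgroups of order d number (#elements of order d)/φ(d).
Cyclic subgroups by order — order 1: 1; order 2: 3; order 4: 2; order 5: 1; order 10: 3; order 20: 2.
Total: 12.

12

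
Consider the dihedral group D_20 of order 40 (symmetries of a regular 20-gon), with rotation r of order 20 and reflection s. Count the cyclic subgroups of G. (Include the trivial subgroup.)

A cyclic subgroup of order d is generated by each of its φ(d) elements of order d, so the cyclic subgroups of order d number (#elements of order d)/φ(d).
Cyclic subgroups by order — order 1: 1; order 2: 21; order 4: 1; order 5: 1; order 10: 1; order 20: 1.
Total: 26.

26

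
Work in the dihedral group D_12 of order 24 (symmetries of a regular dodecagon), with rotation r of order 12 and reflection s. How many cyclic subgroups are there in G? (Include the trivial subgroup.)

Each element a generates a cyclic subgroup ⟨a⟩; distinct elements may generate the same one (a cyclic group of order d has φ(d) generators).
Cyclic subgroups by order — order 1: 1; order 2: 13; order 3: 1; order 4: 1; order 6: 1; order 12: 1.
Total: 18.

18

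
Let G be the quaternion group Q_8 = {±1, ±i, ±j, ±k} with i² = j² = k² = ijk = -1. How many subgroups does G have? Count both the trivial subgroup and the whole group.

|G| = 8, so by Lagrange every subgroup order divides 8. Divisors: 1, 2, 4, 8.
Subgroups by order — order 1: 1; order 2: 1; order 4: 3; order 8: 1.
Total: 1 + 1 + 3 + 1 = 6.

6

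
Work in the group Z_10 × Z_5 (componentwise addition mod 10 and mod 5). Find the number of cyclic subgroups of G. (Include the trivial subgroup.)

Group the elements of G by the cyclic subgroup they generate; each cyclic subgroup of order d accounts for φ(d) elements.
Cyclic subgroups by order — order 1: 1; order 2: 1; order 5: 6; order 10: 6.
Total: 14.

14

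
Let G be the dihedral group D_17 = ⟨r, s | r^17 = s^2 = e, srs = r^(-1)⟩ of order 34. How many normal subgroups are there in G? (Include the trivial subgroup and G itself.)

G has 20 subgroups. Checking conjugation-invariance by order — order 1: 1/1 normal; order 2: 0/17 normal; order 17: 1/1 normal; order 34: 1/1 normal.
Total normal subgroups: 3.

3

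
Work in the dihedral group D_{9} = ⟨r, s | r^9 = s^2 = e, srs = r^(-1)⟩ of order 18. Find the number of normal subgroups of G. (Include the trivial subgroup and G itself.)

4

G has 16 subgroups. Checking conjugation-invariance by order — order 1: 1/1 normal; order 2: 0/9 normal; order 3: 1/1 normal; order 6: 0/3 normal; order 9: 1/1 normal; order 18: 1/1 normal.
Total normal subgroups: 4.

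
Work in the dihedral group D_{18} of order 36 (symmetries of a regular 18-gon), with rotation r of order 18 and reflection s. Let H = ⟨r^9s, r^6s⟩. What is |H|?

12

|⟨r^9s⟩| = 2 and |⟨r^6s⟩| = 2, so |H| is a multiple of lcm(2, 2) = 2 and divides |G| = 36.
Closing under the operation: H = {e, r^3, r^6, r^9, r^12, r^15, s, r^3s, r^6s, r^9s, r^12s, r^15s}, so |H| = 12.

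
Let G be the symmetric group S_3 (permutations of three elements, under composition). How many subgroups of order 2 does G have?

3

|G| = 6 and 2 | 6, so subgroups of order 2 are possible by Lagrange.
The subgroups of order 2 are: {e, (1 2)}; {e, (1 3)}; {e, (2 3)}.
So G has 3 subgroups of order 2.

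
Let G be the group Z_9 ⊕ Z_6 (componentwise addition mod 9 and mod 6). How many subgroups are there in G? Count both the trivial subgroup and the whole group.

|G| = 54, so by Lagrange every subgroup order divides 54. Divisors: 1, 2, 3, 6, 9, 18, 27, 54.
Subgroups by order — order 1: 1; order 2: 1; order 3: 4; order 6: 4; order 9: 4; order 18: 4; order 27: 1; order 54: 1.
Total: 1 + 1 + 4 + 4 + 4 + 4 + 1 + 1 = 20.

20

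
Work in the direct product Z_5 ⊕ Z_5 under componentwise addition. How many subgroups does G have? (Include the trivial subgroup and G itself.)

|G| = 25, so by Lagrange every subgroup order divides 25. Divisors: 1, 5, 25.
Subgroups by order — order 1: 1; order 5: 6; order 25: 1.
Total: 1 + 6 + 1 = 8.

8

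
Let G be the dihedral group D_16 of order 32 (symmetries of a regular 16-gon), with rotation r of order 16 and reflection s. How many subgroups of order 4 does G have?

9

|G| = 32 and 4 | 32, so subgroups of order 4 are possible by Lagrange.
The subgroups of order 4 are: {e, r^8, r^2s, r^10s}; {e, r^8, r^3s, r^11s}; {e, r^4, r^8, r^12}; {e, r^8, r^4s, r^12s}; … (9 in all).
So G has 9 subgroups of order 4.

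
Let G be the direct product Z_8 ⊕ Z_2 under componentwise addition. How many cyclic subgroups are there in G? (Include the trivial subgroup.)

A cyclic subgroup of order d is generated by each of its φ(d) elements of order d, so the cyclic subgroups of order d number (#elements of order d)/φ(d).
Cyclic subgroups by order — order 1: 1; order 2: 3; order 4: 2; order 8: 2.
Total: 8.

8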